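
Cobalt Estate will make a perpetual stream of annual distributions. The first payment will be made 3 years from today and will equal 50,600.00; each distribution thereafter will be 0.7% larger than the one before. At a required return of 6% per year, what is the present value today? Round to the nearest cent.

Value at end of year 2: C₁ / (r − g) = 50,600.00 / (0.06 − 0.007) = 954,716.9811
Discount to today: PV = 954,716.9811 / (1 + 0.06)^2 = 954,716.9811 / 1.123600 = 849,694.71

849694.71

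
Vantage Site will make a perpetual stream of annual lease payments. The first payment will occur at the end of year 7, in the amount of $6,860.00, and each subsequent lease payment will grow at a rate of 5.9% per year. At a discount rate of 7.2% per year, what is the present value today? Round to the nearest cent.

$347705.89

Value at end of year 6: C₁ / (r − g) = $6,860.00 / (0.072 − 0.059) = $527,692.3077
Discount to today: PV = $527,692.3077 / (1 + 0.072)^6 = $527,692.3077 / 1.517640 = $347,705.89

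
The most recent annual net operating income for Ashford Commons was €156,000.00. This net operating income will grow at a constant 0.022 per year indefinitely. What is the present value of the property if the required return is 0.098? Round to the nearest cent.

€2097789.47

D₁ = D₀ × (1 + g) = €156,000.00 × 1.022 = €159,432.0000
Growing perpetuity: P = D₁ / (r − g) = €159,432.0000 / (0.098 − 0.022) = €2,097,789.47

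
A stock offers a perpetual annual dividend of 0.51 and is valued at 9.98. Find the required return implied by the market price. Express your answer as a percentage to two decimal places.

P = C/r ⇒ r = C/P = 0.51/9.98 = 0.051102

5.11%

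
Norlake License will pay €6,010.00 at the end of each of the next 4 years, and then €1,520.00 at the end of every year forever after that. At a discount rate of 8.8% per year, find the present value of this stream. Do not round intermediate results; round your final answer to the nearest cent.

PV of 4-year annuity: €6,010.00 × [1 − (1+0.088)^−4] / 0.088 = 19556.49898
Perpetuity value at year 4: €1,520.00 / 0.088 = 17272.72727
PV of perpetuity: 17272.72727 / (1+0.088)^4 = 12326.65765
Total PV = 19556.49898 + 12326.65765 = 31883.15663

€31883.16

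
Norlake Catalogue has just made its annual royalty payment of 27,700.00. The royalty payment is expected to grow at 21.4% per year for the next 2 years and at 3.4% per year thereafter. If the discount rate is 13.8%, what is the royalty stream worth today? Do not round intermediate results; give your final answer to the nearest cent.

D_1 = 33627.80000
D_2 = 40824.14920
Terminal value at year 2: TV = D_2×(1+g_2)/(r−g_2) = 42212.17027/0.104 = 405886.25262
P_0 = D_1/(1+r)^1 + D_2/(1+r)^2 + TV/(1+r)^2
    = 29549.91213 + 31523.36847 + 313415.02885 = 374488.30945

374488.31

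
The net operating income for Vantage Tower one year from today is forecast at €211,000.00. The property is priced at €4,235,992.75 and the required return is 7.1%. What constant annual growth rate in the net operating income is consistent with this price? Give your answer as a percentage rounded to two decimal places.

2.12%

P = D₁/(r−g) ⇒ g = r − D₁/P = 0.071 − €211,000.00/€4,235,992.75 = 0.021189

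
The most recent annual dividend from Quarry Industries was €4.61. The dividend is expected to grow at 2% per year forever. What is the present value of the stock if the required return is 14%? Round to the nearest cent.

D₁ = D₀ × (1 + g) = €4.61 × 1.02 = €4.7022
Growing perpetuity: P = D₁ / (r − g) = €4.7022 / (0.14 − 0.02) = €39.19

€39.19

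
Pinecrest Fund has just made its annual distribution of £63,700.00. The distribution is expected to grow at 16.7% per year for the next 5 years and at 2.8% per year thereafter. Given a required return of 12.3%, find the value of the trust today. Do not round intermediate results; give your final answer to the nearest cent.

D_1 = 74337.90000
D_2 = 86752.32930
D_3 = 101239.96829
D_4 = 118147.04300
D_5 = 137877.59918
Terminal value at year 5: TV = D_5×(1+g_2)/(r−g_2) = 141738.17196/0.095 = 1491980.75743
P_0 = D_1/(1+r)^1 + D_2/(1+r)^2 + D_3/(1+r)^3 + D_4/(1+r)^4 + D_5/(1+r)^5 + TV/(1+r)^5
    = 66195.81478 + 68789.41750 + 71484.63956 + 74285.46248 + 77196.02378 + 835342.23632 = 1193293.59441

£1193293.59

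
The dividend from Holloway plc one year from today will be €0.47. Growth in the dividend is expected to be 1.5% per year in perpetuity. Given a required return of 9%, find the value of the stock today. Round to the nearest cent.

Growing perpetuity: P = D₁ / (r − g) = €0.4700 / (0.09 − 0.015) = €6.27

€6.27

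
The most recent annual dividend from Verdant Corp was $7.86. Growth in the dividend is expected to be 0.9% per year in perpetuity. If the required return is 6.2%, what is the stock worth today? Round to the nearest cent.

D₁ = D₀ × (1 + g) = $7.86 × 1.009 = $7.9307
Growing perpetuity: P = D₁ / (r − g) = $7.9307 / (0.062 − 0.009) = $149.64

$149.64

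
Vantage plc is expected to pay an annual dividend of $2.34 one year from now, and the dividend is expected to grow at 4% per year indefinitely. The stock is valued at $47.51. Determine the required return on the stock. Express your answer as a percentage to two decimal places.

8.93%

P = D₁/(r − g) ⇒ r = D₁/P + g = $2.3400/$47.51 + 0.04 = 0.049253 + 0.04 = 0.089253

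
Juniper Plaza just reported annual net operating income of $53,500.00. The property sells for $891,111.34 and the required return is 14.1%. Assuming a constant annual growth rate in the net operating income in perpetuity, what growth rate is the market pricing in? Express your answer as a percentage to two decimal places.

P = D₀(1+g)/(r−g) ⇒ P(r−g) = D₀(1+g) ⇒ g(P+D₀) = P·r − D₀
g = (P·r − D₀)/(P + D₀) = ($891,111.34×0.141 − $53,500.00) / ($891,111.34 + $53,500.00) = 0.076377

7.64%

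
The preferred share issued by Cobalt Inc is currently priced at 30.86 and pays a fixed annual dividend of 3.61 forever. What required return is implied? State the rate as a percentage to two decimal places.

P = C/r ⇒ r = C/P = 3.61/30.86 = 0.116980

11.70%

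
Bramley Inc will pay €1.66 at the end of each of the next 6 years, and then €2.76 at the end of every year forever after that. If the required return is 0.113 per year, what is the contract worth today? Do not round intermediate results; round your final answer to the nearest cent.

PV of 6-year annuity: €1.66 × [1 − (1+0.113)^−6] / 0.113 = 6.96242
Perpetuity value at year 6: €2.76 / 0.113 = 24.42478
PV of perpetuity: 24.42478 / (1+0.113)^6 = 12.84871
Total PV = 6.96242 + 12.84871 = 19.81113

€19.81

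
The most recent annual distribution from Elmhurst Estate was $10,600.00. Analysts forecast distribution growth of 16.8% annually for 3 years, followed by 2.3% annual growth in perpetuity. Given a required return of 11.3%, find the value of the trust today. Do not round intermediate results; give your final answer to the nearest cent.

$174293.45

D_1 = 12380.80000
D_2 = 14460.77440
D_3 = 16890.18450
Terminal value at year 3: TV = D_3×(1+g_2)/(r−g_2) = 17278.65874/0.09 = 191985.09714
P_0 = D_1/(1+r)^1 + D_2/(1+r)^2 + D_3/(1+r)^3 + TV/(1+r)^3
    = 11123.80952 + 11673.50362 + 12250.36139 + 139245.77442 = 174293.44895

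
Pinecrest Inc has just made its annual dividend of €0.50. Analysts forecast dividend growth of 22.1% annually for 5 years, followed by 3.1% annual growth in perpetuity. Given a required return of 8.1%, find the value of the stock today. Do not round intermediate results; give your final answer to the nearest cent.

€22.61

D_1 = 0.61050
D_2 = 0.74542
D_3 = 0.91016
D_4 = 1.11130
D_5 = 1.35690
Terminal value at year 5: TV = D_5×(1+g_2)/(r−g_2) = 1.39897/0.05 = 27.97931
P_0 = D_1/(1+r)^1 + D_2/(1+r)^2 + D_3/(1+r)^3 + D_4/(1+r)^4 + D_5/(1+r)^5 + TV/(1+r)^5
    = 0.56475 + 0.63790 + 0.72051 + 0.81382 + 0.91922 + 18.95433 = 22.61054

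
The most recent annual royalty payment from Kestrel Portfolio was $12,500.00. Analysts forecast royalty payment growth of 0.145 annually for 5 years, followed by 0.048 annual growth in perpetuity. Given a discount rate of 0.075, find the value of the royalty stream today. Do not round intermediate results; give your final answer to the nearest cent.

$740931.19

D_1 = 14312.50000
D_2 = 16387.81250
D_3 = 18764.04531
D_4 = 21484.83188
D_5 = 24600.13251
Terminal value at year 5: TV = D_5×(1+g_2)/(r−g_2) = 25780.93887/0.027 = 954849.58763
P_0 = D_1/(1+r)^1 + D_2/(1+r)^2 + D_3/(1+r)^3 + D_4/(1+r)^4 + D_5/(1+r)^5 + TV/(1+r)^5
    = 13313.95349 + 14180.90860 + 15104.31660 + 16087.85350 + 17135.43465 + 665108.72286 = 740931.18970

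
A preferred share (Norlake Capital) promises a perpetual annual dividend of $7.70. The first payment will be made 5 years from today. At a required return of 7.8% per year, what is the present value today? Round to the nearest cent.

$73.10

Value at end of year 4: C / r = $7.70 / 0.078 = $98.7179
Discount to today: PV = $98.7179 / (1 + 0.078)^4 = $98.7179 / 1.350439 = $73.10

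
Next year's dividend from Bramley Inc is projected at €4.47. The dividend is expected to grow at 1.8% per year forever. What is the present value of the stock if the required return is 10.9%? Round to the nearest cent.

Growing perpetuity: P = D₁ / (r − g) = €4.4700 / (0.109 − 0.018) = €49.12

€49.12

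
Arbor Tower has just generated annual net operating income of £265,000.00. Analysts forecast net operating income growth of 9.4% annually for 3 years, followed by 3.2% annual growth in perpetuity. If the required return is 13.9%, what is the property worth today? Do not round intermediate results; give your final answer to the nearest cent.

D_1 = 289910.00000
D_2 = 317161.54000
D_3 = 346974.72476
Terminal value at year 3: TV = D_3×(1+g_2)/(r−g_2) = 358077.91595/0.107 = 3346522.57899
P_0 = D_1/(1+r)^1 + D_2/(1+r)^2 + D_3/(1+r)^3 + TV/(1+r)^3
    = 254530.28973 + 244474.22034 + 234815.44956 + 2264762.09294 = 2998582.05256

£2998582.05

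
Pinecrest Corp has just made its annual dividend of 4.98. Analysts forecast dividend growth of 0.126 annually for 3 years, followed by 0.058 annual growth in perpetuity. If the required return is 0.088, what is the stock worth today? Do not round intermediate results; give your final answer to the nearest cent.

D_1 = 5.60748
D_2 = 6.31402
D_3 = 7.10959
Terminal value at year 3: TV = D_3×(1+g_2)/(r−g_2) = 7.52195/0.03 = 250.73152
P_0 = D_1/(1+r)^1 + D_2/(1+r)^2 + D_3/(1+r)^3 + TV/(1+r)^3
    = 5.15393 + 5.33394 + 5.52024 + 194.68041 = 210.68852

210.69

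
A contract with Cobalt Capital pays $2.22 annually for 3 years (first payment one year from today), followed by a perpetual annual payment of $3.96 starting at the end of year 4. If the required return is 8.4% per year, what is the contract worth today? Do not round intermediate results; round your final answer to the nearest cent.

$42.69

PV of 3-year annuity: $2.22 × [1 − (1+0.084)^−3] / 0.084 = 5.68011
Perpetuity value at year 3: $3.96 / 0.084 = 47.14286
PV of perpetuity: 47.14286 / (1+0.084)^3 = 37.01076
Total PV = 5.68011 + 37.01076 = 42.69088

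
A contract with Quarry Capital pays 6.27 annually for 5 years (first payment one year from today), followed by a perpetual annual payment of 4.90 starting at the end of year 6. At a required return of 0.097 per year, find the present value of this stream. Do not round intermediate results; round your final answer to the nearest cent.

55.75

PV of 5-year annuity: 6.27 × [1 − (1+0.097)^−5] / 0.097 = 23.95152
Perpetuity value at year 5: 4.90 / 0.097 = 50.51546
PV of perpetuity: 50.51546 / (1+0.097)^5 = 31.79737
Total PV = 23.95152 + 31.79737 = 55.74889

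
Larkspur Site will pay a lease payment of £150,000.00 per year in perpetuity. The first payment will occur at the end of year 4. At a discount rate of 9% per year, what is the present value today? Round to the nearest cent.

£1286972.47

Value at end of year 3: C / r = £150,000.00 / 0.09 = £1,666,666.6667
Discount to today: PV = £1,666,666.6667 / (1 + 0.09)^3 = £1,666,666.6667 / 1.295029 = £1,286,972.47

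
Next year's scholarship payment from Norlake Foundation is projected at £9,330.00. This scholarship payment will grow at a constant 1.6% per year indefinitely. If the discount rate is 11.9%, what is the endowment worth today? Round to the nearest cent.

£90582.52

Growing perpetuity: P = D₁ / (r − g) = £9,330.0000 / (0.119 − 0.016) = £90,582.52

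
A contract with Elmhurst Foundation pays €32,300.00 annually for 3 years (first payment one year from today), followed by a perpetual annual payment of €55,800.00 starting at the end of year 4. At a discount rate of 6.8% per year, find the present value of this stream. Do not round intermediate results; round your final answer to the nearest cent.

€758690.76

PV of 3-year annuity: €32,300.00 × [1 − (1+0.068)^−3] / 0.068 = 85076.10369
Perpetuity value at year 3: €55,800.00 / 0.068 = 820588.23529
PV of perpetuity: 820588.23529 / (1+0.068)^3 = 673614.65679
Total PV = 85076.10369 + 673614.65679 = 758690.76047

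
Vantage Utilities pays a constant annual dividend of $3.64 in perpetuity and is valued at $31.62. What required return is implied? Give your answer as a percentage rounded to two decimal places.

11.51%

P = C/r ⇒ r = C/P = $3.64/$31.62 = 0.115117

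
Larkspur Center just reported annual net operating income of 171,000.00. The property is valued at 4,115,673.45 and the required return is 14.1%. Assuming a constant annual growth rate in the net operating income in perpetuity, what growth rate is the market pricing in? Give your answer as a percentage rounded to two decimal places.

P = D₀(1+g)/(r−g) ⇒ P(r−g) = D₀(1+g) ⇒ g(P+D₀) = P·r − D₀
g = (P·r − D₀)/(P + D₀) = (4,115,673.45×0.141 − 171,000.00) / (4,115,673.45 + 171,000.00) = 0.095484

9.55%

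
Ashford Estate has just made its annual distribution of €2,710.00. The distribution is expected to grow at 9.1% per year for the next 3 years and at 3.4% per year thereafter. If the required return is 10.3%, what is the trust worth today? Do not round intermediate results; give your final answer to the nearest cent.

D_1 = 2956.61000
D_2 = 3225.66151
D_3 = 3519.19671
Terminal value at year 3: TV = D_3×(1+g_2)/(r−g_2) = 3638.84940/0.069 = 52736.94776
P_0 = D_1/(1+r)^1 + D_2/(1+r)^2 + D_3/(1+r)^3 + TV/(1+r)^3
    = 2680.51677 + 2651.35431 + 2622.50911 + 39299.62925 = 47254.00944

€47254.01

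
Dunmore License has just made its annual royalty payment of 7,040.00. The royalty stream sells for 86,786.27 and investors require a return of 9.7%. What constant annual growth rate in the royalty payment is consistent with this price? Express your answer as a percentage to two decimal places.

1.47%

P = D₀(1+g)/(r−g) ⇒ P(r−g) = D₀(1+g) ⇒ g(P+D₀) = P·r − D₀
g = (P·r − D₀)/(P + D₀) = (86,786.27×0.097 − 7,040.00) / (86,786.27 + 7,040.00) = 0.014690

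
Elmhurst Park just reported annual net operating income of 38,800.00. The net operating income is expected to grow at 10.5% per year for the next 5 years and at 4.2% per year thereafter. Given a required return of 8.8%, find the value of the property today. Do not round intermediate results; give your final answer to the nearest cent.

1153033.74

D_1 = 42874.00000
D_2 = 47375.77000
D_3 = 52350.22585
D_4 = 57846.99956
D_5 = 63920.93452
Terminal value at year 5: TV = D_5×(1+g_2)/(r−g_2) = 66605.61377/0.046 = 1447948.12540
P_0 = D_1/(1+r)^1 + D_2/(1+r)^2 + D_3/(1+r)^3 + D_4/(1+r)^4 + D_5/(1+r)^5 + TV/(1+r)^5
    = 39406.25000 + 40021.97266 + 40647.31598 + 41282.43029 + 41927.46826 + 949748.30286 = 1153033.74005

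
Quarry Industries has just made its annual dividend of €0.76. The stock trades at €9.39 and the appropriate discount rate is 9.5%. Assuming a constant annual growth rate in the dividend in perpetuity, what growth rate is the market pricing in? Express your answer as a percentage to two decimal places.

P = D₀(1+g)/(r−g) ⇒ P(r−g) = D₀(1+g) ⇒ g(P+D₀) = P·r − D₀
g = (P·r − D₀)/(P + D₀) = (€9.39×0.095 − €0.76) / (€9.39 + €0.76) = 0.013010

1.30%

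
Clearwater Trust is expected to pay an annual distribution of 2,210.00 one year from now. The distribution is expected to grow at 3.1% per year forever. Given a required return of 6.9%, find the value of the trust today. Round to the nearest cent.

58157.89

Growing perpetuity: P = D₁ / (r − g) = 2,210.0000 / (0.069 − 0.031) = 58,157.89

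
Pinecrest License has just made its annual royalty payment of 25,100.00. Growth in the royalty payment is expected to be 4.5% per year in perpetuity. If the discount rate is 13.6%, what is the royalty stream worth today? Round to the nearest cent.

D₁ = D₀ × (1 + g) = 25,100.00 × 1.045 = 26,229.5000
Growing perpetuity: P = D₁ / (r − g) = 26,229.5000 / (0.136 − 0.045) = 288,236.26

288236.26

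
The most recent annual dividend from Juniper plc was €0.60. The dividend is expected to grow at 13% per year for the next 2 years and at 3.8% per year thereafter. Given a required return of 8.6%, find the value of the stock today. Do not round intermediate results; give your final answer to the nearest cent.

D_1 = 0.67800
D_2 = 0.76614
Terminal value at year 2: TV = D_2×(1+g_2)/(r−g_2) = 0.79525/0.048 = 16.56778
P_0 = D_1/(1+r)^1 + D_2/(1+r)^2 + TV/(1+r)^2
    = 0.62431 + 0.64960 + 14.04768 = 15.32159

€15.32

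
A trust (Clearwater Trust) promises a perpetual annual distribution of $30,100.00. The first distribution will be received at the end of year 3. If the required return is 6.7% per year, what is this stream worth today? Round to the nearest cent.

$394605.25

Value at end of year 2: C / r = $30,100.00 / 0.067 = $449,253.7313
Discount to today: PV = $449,253.7313 / (1 + 0.067)^2 = $449,253.7313 / 1.138489 = $394,605.25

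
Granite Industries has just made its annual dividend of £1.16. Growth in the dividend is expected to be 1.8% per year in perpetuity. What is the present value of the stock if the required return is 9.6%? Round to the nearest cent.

D₁ = D₀ × (1 + g) = £1.16 × 1.018 = £1.1809
Growing perpetuity: P = D₁ / (r − g) = £1.1809 / (0.096 − 0.018) = £15.14

£15.14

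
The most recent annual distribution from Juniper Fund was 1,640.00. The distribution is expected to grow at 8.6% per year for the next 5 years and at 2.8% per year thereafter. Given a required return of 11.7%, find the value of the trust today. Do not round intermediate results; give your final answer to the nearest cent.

D_1 = 1781.04000
D_2 = 1934.20944
D_3 = 2100.55145
D_4 = 2281.19888
D_5 = 2477.38198
Terminal value at year 5: TV = D_5×(1+g_2)/(r−g_2) = 2546.74868/0.089 = 28615.15366
P_0 = D_1/(1+r)^1 + D_2/(1+r)^2 + D_3/(1+r)^3 + D_4/(1+r)^4 + D_5/(1+r)^5 + TV/(1+r)^5
    = 1594.48523 + 1550.23362 + 1507.21013 + 1465.38066 + 1424.71209 + 16456.22500 = 23998.24674

23998.25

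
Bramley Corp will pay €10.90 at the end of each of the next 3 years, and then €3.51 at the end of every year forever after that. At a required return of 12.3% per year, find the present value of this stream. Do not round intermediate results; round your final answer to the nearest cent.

€46.20

PV of 3-year annuity: €10.90 × [1 − (1+0.123)^−3] / 0.123 = 26.04559
Perpetuity value at year 3: €3.51 / 0.123 = 28.53659
PV of perpetuity: 28.53659 / (1+0.123)^3 = 20.14943
Total PV = 26.04559 + 20.14943 = 46.19502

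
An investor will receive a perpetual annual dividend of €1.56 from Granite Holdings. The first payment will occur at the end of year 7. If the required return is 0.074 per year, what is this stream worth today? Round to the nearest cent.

€13.74

Value at end of year 6: C / r = €1.56 / 0.074 = €21.0811
Discount to today: PV = €21.0811 / (1 + 0.074)^6 = €21.0811 / 1.534708 = €13.74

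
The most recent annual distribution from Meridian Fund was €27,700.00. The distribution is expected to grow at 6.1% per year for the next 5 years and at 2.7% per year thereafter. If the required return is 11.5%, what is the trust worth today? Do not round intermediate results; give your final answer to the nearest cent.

€371844.79

D_1 = 29389.70000
D_2 = 31182.47170
D_3 = 33084.60247
D_4 = 35102.76322
D_5 = 37244.03178
Terminal value at year 5: TV = D_5×(1+g_2)/(r−g_2) = 38249.62064/0.088 = 434654.77999
P_0 = D_1/(1+r)^1 + D_2/(1+r)^2 + D_3/(1+r)^3 + D_4/(1+r)^4 + D_5/(1+r)^5 + TV/(1+r)^5
    = 26358.47534 + 25081.92137 + 23867.19155 + 22711.29169 + 21611.37263 + 252214.54195 = 371844.79453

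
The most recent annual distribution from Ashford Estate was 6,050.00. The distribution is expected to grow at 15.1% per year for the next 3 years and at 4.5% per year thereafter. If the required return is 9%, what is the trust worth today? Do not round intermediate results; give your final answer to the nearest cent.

D_1 = 6963.55000
D_2 = 8015.04605
D_3 = 9225.31800
Terminal value at year 3: TV = D_3×(1+g_2)/(r−g_2) = 9640.45731/0.045 = 214232.38475
P_0 = D_1/(1+r)^1 + D_2/(1+r)^2 + D_3/(1+r)^3 + TV/(1+r)^3
    = 6388.57798 + 6746.10391 + 7123.63816 + 165426.70840 = 185685.02845

185685.03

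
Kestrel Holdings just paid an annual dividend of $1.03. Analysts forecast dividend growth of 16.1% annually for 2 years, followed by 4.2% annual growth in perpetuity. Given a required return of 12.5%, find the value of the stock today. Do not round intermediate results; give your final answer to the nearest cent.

$15.93

D_1 = 1.19583
D_2 = 1.38836
Terminal value at year 2: TV = D_2×(1+g_2)/(r−g_2) = 1.44667/0.083 = 17.42976
P_0 = D_1/(1+r)^1 + D_2/(1+r)^2 + TV/(1+r)^2
    = 1.06296 + 1.09697 + 13.77166 = 15.93159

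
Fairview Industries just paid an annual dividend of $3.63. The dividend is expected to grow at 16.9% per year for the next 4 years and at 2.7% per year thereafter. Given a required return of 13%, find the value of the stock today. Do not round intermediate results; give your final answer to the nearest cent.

D_1 = 4.24347
D_2 = 4.96062
D_3 = 5.79896
D_4 = 6.77898
Terminal value at year 4: TV = D_4×(1+g_2)/(r−g_2) = 6.96202/0.103 = 67.59240
P_0 = D_1/(1+r)^1 + D_2/(1+r)^2 + D_3/(1+r)^3 + D_4/(1+r)^4 + TV/(1+r)^4
    = 3.75528 + 3.88489 + 4.01897 + 4.15768 + 41.45569 = 57.27251

$57.27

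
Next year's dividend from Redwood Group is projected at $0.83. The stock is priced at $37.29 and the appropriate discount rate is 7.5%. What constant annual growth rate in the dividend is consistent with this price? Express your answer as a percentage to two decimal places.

5.27%

P = D₁/(r−g) ⇒ g = r − D₁/P = 0.075 − $0.83/$37.29 = 0.052742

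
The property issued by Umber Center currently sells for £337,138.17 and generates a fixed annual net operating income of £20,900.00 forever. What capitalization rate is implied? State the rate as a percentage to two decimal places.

6.20%

P = C/r ⇒ r = C/P = £20,900.00/£337,138.17 = 0.061992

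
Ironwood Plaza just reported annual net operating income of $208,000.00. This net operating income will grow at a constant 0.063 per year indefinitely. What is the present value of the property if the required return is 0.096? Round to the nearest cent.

D₁ = D₀ × (1 + g) = $208,000.00 × 1.063 = $221,104.0000
Growing perpetuity: P = D₁ / (r − g) = $221,104.0000 / (0.096 − 0.063) = $6,700,121.21

$6700121.21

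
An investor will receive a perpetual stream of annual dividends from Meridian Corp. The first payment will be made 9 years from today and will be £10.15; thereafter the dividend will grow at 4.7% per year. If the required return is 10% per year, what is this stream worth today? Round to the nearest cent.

Value at end of year 8: C₁ / (r − g) = £10.15 / (0.1 − 0.047) = £191.5094
Discount to today: PV = £191.5094 / (1 + 0.1)^8 = £191.5094 / 2.143589 = £89.34

£89.34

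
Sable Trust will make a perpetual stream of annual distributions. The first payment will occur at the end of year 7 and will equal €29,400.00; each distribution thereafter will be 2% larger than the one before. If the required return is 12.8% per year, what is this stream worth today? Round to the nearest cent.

€132150.55

Value at end of year 6: C₁ / (r − g) = €29,400.00 / (0.128 − 0.02) = €272,222.2222
Discount to today: PV = €272,222.2222 / (1 + 0.128)^6 = €272,222.2222 / 2.059940 = €132,150.55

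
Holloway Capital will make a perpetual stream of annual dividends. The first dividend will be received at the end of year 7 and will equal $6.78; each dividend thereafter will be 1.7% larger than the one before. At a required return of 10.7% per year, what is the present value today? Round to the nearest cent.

Value at end of year 6: C₁ / (r − g) = $6.78 / (0.107 − 0.017) = $75.3333
Discount to today: PV = $75.3333 / (1 + 0.107)^6 = $75.3333 / 1.840288 = $40.94

$40.94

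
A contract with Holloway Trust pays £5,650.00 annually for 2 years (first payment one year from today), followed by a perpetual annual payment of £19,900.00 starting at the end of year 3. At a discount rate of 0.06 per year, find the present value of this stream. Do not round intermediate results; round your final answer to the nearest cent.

PV of 2-year annuity: £5,650.00 × [1 − (1+0.06)^−2] / 0.06 = 10358.66857
Perpetuity value at year 2: £19,900.00 / 0.06 = 331666.66667
PV of perpetuity: 331666.66667 / (1+0.06)^2 = 295182.15260
Total PV = 10358.66857 + 295182.15260 = 305540.82117

£305540.82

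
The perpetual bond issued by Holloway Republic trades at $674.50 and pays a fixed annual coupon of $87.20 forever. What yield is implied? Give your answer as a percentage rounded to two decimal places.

12.93%

P = C/r ⇒ r = C/P = $87.20/$674.50 = 0.129281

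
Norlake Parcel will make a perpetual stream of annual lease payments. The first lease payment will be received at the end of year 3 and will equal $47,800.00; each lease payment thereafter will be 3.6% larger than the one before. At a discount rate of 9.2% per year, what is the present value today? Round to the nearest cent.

Value at end of year 2: C₁ / (r − g) = $47,800.00 / (0.092 − 0.036) = $853,571.4286
Discount to today: PV = $853,571.4286 / (1 + 0.092)^2 = $853,571.4286 / 1.192464 = $715,804.78

$715804.78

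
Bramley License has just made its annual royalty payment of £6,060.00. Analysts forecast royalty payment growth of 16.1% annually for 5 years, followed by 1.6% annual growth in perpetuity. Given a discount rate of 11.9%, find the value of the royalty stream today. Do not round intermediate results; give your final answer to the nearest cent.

D_1 = 7035.66000
D_2 = 8168.40126
D_3 = 9483.51386
D_4 = 11010.35959
D_5 = 12783.02749
Terminal value at year 5: TV = D_5×(1+g_2)/(r−g_2) = 12987.55593/0.103 = 126092.77601
P_0 = D_1/(1+r)^1 + D_2/(1+r)^2 + D_3/(1+r)^3 + D_4/(1+r)^4 + D_5/(1+r)^5 + TV/(1+r)^5
    = 6287.45308 + 6523.44328 + 6768.29102 + 7022.32875 + 7285.90141 + 71868.69740 = 105756.11494

£105756.11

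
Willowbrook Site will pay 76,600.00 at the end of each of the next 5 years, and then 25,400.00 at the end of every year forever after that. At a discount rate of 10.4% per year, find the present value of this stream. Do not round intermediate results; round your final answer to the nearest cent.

436351.89

PV of 5-year annuity: 76,600.00 × [1 − (1+0.104)^−5] / 0.104 = 287431.21425
Perpetuity value at year 5: 25,400.00 / 0.104 = 244230.76923
PV of perpetuity: 244230.76923 / (1+0.104)^5 = 148920.67991
Total PV = 287431.21425 + 148920.67991 = 436351.89416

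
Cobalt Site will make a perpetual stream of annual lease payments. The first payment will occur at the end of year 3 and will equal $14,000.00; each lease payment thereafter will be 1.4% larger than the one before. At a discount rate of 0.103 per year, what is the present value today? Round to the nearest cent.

Value at end of year 2: C₁ / (r − g) = $14,000.00 / (0.103 − 0.014) = $157,303.3708
Discount to today: PV = $157,303.3708 / (1 + 0.103)^2 = $157,303.3708 / 1.216609 = $129,296.57

$129296.57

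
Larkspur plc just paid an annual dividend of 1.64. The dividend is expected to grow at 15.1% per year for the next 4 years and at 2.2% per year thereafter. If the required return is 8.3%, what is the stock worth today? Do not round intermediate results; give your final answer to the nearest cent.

D_1 = 1.88764
D_2 = 2.17267
D_3 = 2.50075
D_4 = 2.87836
Terminal value at year 4: TV = D_4×(1+g_2)/(r−g_2) = 2.94168/0.061 = 48.22433
P_0 = D_1/(1+r)^1 + D_2/(1+r)^2 + D_3/(1+r)^3 + D_4/(1+r)^4 + TV/(1+r)^4
    = 1.74297 + 1.85241 + 1.96872 + 2.09234 + 35.05519 = 42.71164

42.71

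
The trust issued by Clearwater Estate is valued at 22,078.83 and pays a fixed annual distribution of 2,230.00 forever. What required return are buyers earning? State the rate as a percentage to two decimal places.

10.10%

P = C/r ⇒ r = C/P = 2,230.00/22,078.83 = 0.101002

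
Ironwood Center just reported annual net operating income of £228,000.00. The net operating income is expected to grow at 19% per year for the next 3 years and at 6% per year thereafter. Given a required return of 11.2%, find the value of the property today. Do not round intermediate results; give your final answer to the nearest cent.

D_1 = 271320.00000
D_2 = 322870.80000
D_3 = 384216.25200
Terminal value at year 3: TV = D_3×(1+g_2)/(r−g_2) = 407269.22712/0.052 = 7832100.52154
P_0 = D_1/(1+r)^1 + D_2/(1+r)^2 + D_3/(1+r)^3 + TV/(1+r)^3
    = 243992.80576 + 261107.40904 + 279422.49708 + 5695920.13280 = 6480442.84467

£6480442.84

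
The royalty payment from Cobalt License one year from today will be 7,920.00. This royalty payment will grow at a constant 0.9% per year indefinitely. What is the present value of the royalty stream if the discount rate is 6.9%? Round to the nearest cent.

132000.00

Growing perpetuity: P = D₁ / (r − g) = 7,920.0000 / (0.069 − 0.009) = 132,000.00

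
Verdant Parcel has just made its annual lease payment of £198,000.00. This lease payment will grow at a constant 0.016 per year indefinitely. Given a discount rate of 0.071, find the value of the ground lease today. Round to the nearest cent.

D₁ = D₀ × (1 + g) = £198,000.00 × 1.016 = £201,168.0000
Growing perpetuity: P = D₁ / (r − g) = £201,168.0000 / (0.071 − 0.016) = £3,657,600.00

£3657600.00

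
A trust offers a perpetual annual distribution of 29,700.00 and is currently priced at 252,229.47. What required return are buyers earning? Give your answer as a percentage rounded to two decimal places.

P = C/r ⇒ r = C/P = 29,700.00/252,229.47 = 0.117750

11.77%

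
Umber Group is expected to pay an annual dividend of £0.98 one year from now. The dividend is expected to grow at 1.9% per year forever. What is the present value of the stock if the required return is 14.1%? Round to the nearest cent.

Growing perpetuity: P = D₁ / (r − g) = £0.9800 / (0.141 − 0.019) = £8.03

£8.03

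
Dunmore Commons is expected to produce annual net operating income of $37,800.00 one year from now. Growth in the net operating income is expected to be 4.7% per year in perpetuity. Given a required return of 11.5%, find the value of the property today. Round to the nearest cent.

$555882.35

Growing perpetuity: P = D₁ / (r − g) = $37,800.0000 / (0.115 − 0.047) = $555,882.35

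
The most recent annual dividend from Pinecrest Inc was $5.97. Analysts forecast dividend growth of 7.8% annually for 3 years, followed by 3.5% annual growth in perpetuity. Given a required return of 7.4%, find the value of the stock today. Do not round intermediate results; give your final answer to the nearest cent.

$178.26

D_1 = 6.43566
D_2 = 6.93764
D_3 = 7.47878
Terminal value at year 3: TV = D_3×(1+g_2)/(r−g_2) = 7.74053/0.039 = 198.47525
P_0 = D_1/(1+r)^1 + D_2/(1+r)^2 + D_3/(1+r)^3 + TV/(1+r)^3
    = 5.99223 + 6.01455 + 6.03695 + 160.21144 = 178.25518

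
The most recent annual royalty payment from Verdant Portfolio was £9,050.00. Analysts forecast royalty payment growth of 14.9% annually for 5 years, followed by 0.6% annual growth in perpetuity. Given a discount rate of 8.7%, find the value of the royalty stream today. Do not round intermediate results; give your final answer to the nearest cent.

£201932.35

D_1 = 10398.45000
D_2 = 11947.81905
D_3 = 13728.04409
D_4 = 15773.52266
D_5 = 18123.77753
Terminal value at year 5: TV = D_5×(1+g_2)/(r−g_2) = 18232.52020/0.081 = 225092.84196
P_0 = D_1/(1+r)^1 + D_2/(1+r)^2 + D_3/(1+r)^3 + D_4/(1+r)^4 + D_5/(1+r)^5 + TV/(1+r)^5
    = 9566.19135 + 10111.82508 + 10688.58051 + 11298.23276 + 11942.65818 + 148324.86579 = 201932.35368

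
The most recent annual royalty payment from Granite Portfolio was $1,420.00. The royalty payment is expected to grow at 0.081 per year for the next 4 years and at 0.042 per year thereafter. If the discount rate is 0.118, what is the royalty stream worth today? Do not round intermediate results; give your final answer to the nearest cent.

D_1 = 1535.02000
D_2 = 1659.35662
D_3 = 1793.76451
D_4 = 1939.05943
Terminal value at year 4: TV = D_4×(1+g_2)/(r−g_2) = 2020.49993/0.076 = 26585.52536
P_0 = D_1/(1+r)^1 + D_2/(1+r)^2 + D_3/(1+r)^3 + D_4/(1+r)^4 + TV/(1+r)^4
    = 1373.00537 + 1327.56601 + 1283.63046 + 1241.14896 + 17016.80541 = 22242.15621

$22242.16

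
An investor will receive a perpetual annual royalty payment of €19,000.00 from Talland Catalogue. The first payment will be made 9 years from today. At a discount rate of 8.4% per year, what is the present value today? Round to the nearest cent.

€118642.44

Value at end of year 8: C / r = €19,000.00 / 0.084 = €226,190.4762
Discount to today: PV = €226,190.4762 / (1 + 0.084)^8 = €226,190.4762 / 1.906489 = €118,642.44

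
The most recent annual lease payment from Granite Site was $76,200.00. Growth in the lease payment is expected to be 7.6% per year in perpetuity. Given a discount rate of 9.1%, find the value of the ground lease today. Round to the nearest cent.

$5466080.00

D₁ = D₀ × (1 + g) = $76,200.00 × 1.076 = $81,991.2000
Growing perpetuity: P = D₁ / (r − g) = $81,991.2000 / (0.091 − 0.076) = $5,466,080.00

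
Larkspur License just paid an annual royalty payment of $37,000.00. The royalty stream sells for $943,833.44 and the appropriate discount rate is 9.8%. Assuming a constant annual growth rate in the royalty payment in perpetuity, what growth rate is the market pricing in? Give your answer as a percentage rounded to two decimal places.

P = D₀(1+g)/(r−g) ⇒ P(r−g) = D₀(1+g) ⇒ g(P+D₀) = P·r − D₀
g = (P·r − D₀)/(P + D₀) = ($943,833.44×0.098 − $37,000.00) / ($943,833.44 + $37,000.00) = 0.056580

5.66%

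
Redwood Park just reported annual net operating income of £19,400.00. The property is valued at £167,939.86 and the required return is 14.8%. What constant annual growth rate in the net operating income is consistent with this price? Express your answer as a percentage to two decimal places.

P = D₀(1+g)/(r−g) ⇒ P(r−g) = D₀(1+g) ⇒ g(P+D₀) = P·r − D₀
g = (P·r − D₀)/(P + D₀) = (£167,939.86×0.148 − £19,400.00) / (£167,939.86 + £19,400.00) = 0.029119

2.91%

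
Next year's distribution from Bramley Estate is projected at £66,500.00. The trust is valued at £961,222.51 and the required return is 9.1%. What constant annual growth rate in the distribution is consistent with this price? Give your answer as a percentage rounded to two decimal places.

2.18%

P = D₁/(r−g) ⇒ g = r − D₁/P = 0.091 − £66,500.00/£961,222.51 = 0.021817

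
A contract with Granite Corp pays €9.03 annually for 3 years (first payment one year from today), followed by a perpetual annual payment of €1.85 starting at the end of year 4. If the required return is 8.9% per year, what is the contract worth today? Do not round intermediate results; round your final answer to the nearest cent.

€38.99

PV of 3-year annuity: €9.03 × [1 − (1+0.089)^−3] / 0.089 = 22.89839
Perpetuity value at year 3: €1.85 / 0.089 = 20.78652
PV of perpetuity: 20.78652 / (1+0.089)^3 = 16.09526
Total PV = 22.89839 + 16.09526 = 38.99365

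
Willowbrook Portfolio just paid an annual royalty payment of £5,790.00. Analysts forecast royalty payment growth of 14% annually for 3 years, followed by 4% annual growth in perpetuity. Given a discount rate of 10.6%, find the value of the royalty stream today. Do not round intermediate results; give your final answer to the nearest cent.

£118371.89

D_1 = 6600.60000
D_2 = 7524.68400
D_3 = 8578.13976
Terminal value at year 3: TV = D_3×(1+g_2)/(r−g_2) = 8921.26535/0.066 = 135170.68713
P_0 = D_1/(1+r)^1 + D_2/(1+r)^2 + D_3/(1+r)^3 + TV/(1+r)^3
    = 5967.99277 + 6151.45728 + 6340.56176 + 99911.88221 = 118371.89401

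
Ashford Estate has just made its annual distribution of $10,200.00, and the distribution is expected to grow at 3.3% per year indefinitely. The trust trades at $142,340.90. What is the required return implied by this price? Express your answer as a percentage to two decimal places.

10.70%

D₁ = $10,200.00 × 1.033 = $10,536.6000
P = D₁/(r − g) ⇒ r = D₁/P + g = $10,536.6000/$142,340.90 + 0.033 = 0.074024 + 0.033 = 0.107024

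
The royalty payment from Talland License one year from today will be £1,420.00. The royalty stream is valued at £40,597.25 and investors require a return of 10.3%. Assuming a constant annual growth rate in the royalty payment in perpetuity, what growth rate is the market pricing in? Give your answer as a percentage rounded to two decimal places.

P = D₁/(r−g) ⇒ g = r − D₁/P = 0.103 − £1,420.00/£40,597.25 = 0.068022

6.80%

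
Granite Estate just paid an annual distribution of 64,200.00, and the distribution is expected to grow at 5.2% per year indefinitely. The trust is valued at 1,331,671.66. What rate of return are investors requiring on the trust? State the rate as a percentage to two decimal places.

10.27%

D₁ = 64,200.00 × 1.052 = 67,538.4000
P = D₁/(r − g) ⇒ r = D₁/P + g = 67,538.4000/1,331,671.66 + 0.052 = 0.050717 + 0.052 = 0.102717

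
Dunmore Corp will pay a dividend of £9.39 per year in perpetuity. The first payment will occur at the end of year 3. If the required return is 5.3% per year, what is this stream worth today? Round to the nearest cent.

£159.78

Value at end of year 2: C / r = £9.39 / 0.053 = £177.1698
Discount to today: PV = £177.1698 / (1 + 0.053)^2 = £177.1698 / 1.108809 = £159.78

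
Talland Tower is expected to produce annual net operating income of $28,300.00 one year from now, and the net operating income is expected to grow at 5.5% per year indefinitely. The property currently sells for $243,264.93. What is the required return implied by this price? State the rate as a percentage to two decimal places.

17.13%

P = D₁/(r − g) ⇒ r = D₁/P + g = $28,300.0000/$243,264.93 + 0.055 = 0.116334 + 0.055 = 0.171334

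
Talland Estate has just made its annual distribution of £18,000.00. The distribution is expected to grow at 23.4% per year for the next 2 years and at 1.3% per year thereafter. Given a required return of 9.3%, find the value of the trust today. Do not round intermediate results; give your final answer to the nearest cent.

£333789.66

D_1 = 22212.00000
D_2 = 27409.60800
Terminal value at year 2: TV = D_2×(1+g_2)/(r−g_2) = 27765.93290/0.08 = 347074.16130
P_0 = D_1/(1+r)^1 + D_2/(1+r)^2 + TV/(1+r)^2
    = 20322.04941 + 22943.64956 + 290523.96252 = 333789.66148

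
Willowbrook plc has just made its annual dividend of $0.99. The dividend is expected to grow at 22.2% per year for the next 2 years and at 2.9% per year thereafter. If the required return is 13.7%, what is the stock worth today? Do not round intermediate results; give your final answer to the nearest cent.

$13.10

D_1 = 1.20978
D_2 = 1.47835
Terminal value at year 2: TV = D_2×(1+g_2)/(r−g_2) = 1.52122/0.108 = 14.08540
P_0 = D_1/(1+r)^1 + D_2/(1+r)^2 + TV/(1+r)^2
    = 1.06401 + 1.14355 + 10.89553 = 13.10309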